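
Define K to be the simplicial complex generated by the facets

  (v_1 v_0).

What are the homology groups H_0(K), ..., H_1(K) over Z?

H_0 = Z,  H_1 = 0.

Take the total order v_0 < v_1 on the vertex set. Then K (dimension 1) consists of the simplices:

  0-simplices (2): [v_0], [v_1]
  1-simplices (1): [v_0,v_1]

so the chain groups are C_0 ≅ Z^2, C_1 ≅ Z^1.

The boundary map ∂_1: C_1 → C_0 is given by ∂[p,q] = [q] − [p]. For instance
  ∂[v_0,v_1] = [v_1] − [v_0].
This gives a 2×1 integer matrix of rank 1; reducing to Smith normal form yields diagonal entries (1).

Reading off H_k = ker ∂_k / im ∂_{k+1}:

  H_0: rank C_0 − rank ∂_1 = 2 − 1 = 1, and the invariant factors of ∂_1 are all 1, so H_0 ≅ Z.
  H_1: rank ker ∂_1 − rank ∂_2 = (1 − 1) − 0 = 0, and there is no ∂_2, so H_1 ≅ 0.

(K is a triangulation of the 1-simplex.)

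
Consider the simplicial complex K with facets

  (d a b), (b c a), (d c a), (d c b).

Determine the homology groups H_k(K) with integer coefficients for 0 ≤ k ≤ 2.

H_0 = Z,  H_1 = 0,  H_2 = Z.

Fix the vertex order a < b < c < d and write every simplex with vertices in increasing order. Then dim K = 2 and the simplices of K are:

  0-simplices (4): a, b, c, d
  1-simplices (6): ab, ac, ad, bc, bd, cd
  2-simplices (4): abc, abd, acd, bcd

Hence C_0 ≅ Z^4, C_1 ≅ Z^6, C_2 ≅ Z^4.

Boundary ∂_1: C_1 → C_0 maps an edge to its endpoints' difference, ∂[p,q] = q − p.
The resulting 4×6 matrix has rank 3, and its Smith normal form has invariant factors (1,1,1).

The boundary map ∂_2: C_2 → C_1 acts by ∂[p,q,r] = [q,r] − [p,r] + [p,q]. For instance
  ∂abd = bd − ad + ab,
  ∂abc = bc − ac + ab.
The 6×4 boundary matrix has rank 3 and Smith normal form diag(1,1,1).

Now H_k = ker ∂_k / im ∂_{k+1}, so:

  H_0: rank C_0 − rank ∂_1 = 4 − 3 = 1, and the invariant factors of ∂_1 are all 1, so H_0 ≅ Z.
  H_1: rank ker ∂_1 − rank ∂_2 = (6 − 3) − 3 = 0, and the invariant factors of ∂_2 are all 1, so H_1 ≅ 0.
  H_2: rank ker ∂_2 − rank ∂_3 = (4 − 3) − 0 = 1, and there is no ∂_3, so H_2 ≅ Z.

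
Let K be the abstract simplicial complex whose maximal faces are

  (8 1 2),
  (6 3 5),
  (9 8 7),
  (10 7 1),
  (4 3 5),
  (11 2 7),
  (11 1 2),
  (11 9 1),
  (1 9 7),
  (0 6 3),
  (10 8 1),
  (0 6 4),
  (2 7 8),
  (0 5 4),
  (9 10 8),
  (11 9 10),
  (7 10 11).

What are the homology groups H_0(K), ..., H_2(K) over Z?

H_0 = Z^2,  H_1 = Z ⊕ Z/2,  H_2 = 0.

Fix the vertex order 0 < 1 < 2 < 3 < 4 < 5 < 6 < 7 < 8 < 9 < 10 < 11 and write every simplex with vertices in increasing order. Then dim K = 2 and the simplices of K are:

  0-simplices (12): [0], [1], [2], [3], [4], [5], [6], [7], [8], [9], [10], [11]
  1-simplices (28): (28 of them)
  2-simplices (17): (17 of them)

giving chain groups C_0 ≅ Z^12, C_1 ≅ Z^28, C_2 ≅ Z^17.

∂_1: C_1 → C_0 is given by ∂[p,q] = [q] − [p]. For instance
  ∂[3,5] = [5] − [3].
As a 12×28 matrix over Z this has rank 10, with invariant factors (1,1,1,1,1,1,1,1,1,1).

∂_2: C_2 → C_1 acts by ∂[p,q,r] = [q,r] − [p,r] + [p,q]. For instance
  ∂[0,3,6] = [3,6] − [0,6] + [0,3],
  ∂[1,9,11] = [9,11] − [1,11] + [1,9].
This gives a 28×17 integer matrix of rank 17; reducing to Smith normal form yields diagonal entries (1,1,1,1,1,1,1,1,1,1,1,1,1,1,1,1,2).

Now H_k = ker ∂_k / im ∂_{k+1}, so:

  H_0: rank C_0 − rank ∂_1 = 12 − 10 = 2, and the invariant factors of ∂_1 are all 1, so H_0 = Z^2.
  H_1: rank ker ∂_1 − rank ∂_2 = (28 − 10) − 17 = 1, and ∂_2 has invariant factor 2 > 1, so H_1 = Z ⊕ Z/2.
  H_2: rank ker ∂_2 − rank ∂_3 = (17 − 17) − 0 = 0, and there is no ∂_3, so H_2 = 0.

As a check, the Euler characteristic is 12 − 28 + 17 = 1, which agrees with 2 − 1 + 0 = 1.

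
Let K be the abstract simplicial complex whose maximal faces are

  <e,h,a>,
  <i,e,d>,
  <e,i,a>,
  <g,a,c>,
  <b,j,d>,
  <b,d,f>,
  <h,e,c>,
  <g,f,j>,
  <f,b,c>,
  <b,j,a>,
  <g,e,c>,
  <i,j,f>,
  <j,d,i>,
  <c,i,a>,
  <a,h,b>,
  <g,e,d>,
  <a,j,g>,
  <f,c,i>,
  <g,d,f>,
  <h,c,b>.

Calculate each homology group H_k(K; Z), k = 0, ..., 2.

H_0 = Z,  H_1 = Z ⊕ Z_2,  H_2 = 0.

Take the total order a < b < c < d < e < f < g < h < i < j on the vertex set. Then K (dimension 2) consists of the simplices:

  0-simplices (10): a, b, c, d, e, f, g, h, i, j
  1-simplices (30): ab, ac, ae, ag, ah, ai, aj, bc, bd, bf, bh, bj, ce, cf, cg, ch, ci, de, df, dg, di, dj, eg, eh, ei, fg, fi, fj, gj, ij
  2-simplices (20): abh, abj, acg, aci, aeh, aei, agj, bcf, bch, bdf, bdj, ceg, ceh, cfi, deg, dei, dfg, dij, fgj, fij

giving chain groups C_0 ≅ Z^10, C_1 ≅ Z^30, C_2 ≅ Z^20.

The boundary map ∂_1: C_1 → C_0 is given by ∂[p,q] = [q] − [p]. For instance
  ∂bf = f − b.
The 10×30 boundary matrix has rank 9 and Smith normal form diag(1,1,1,1,1,1,1,1,1).

The boundary map ∂_2: C_2 → C_1 acts by ∂[p,q,r] = [q,r] − [p,r] + [p,q]. For instance
  ∂bch = ch − bh + bc,
  ∂agj = gj − aj + ag.
The 30×20 boundary matrix has rank 20 and Smith normal form diag(1,1,1,1,1,1,1,1,1,1,1,1,1,1,1,1,1,1,1,2).

Computing H_k = (kernel of ∂_k) / (image of ∂_{k+1}):

  H_0: rank C_0 − rank ∂_1 = 10 − 9 = 1, and the invariant factors of ∂_1 are all 1, so H_0 = Z.
  H_1: rank ker ∂_1 − rank ∂_2 = (30 − 9) − 20 = 1, and ∂_2 has invariant factor 2 > 1, so H_1 = Z ⊕ Z_2.
  H_2: rank ker ∂_2 − rank ∂_3 = (20 − 20) − 0 = 0, and there is no ∂_3, so H_2 = 0.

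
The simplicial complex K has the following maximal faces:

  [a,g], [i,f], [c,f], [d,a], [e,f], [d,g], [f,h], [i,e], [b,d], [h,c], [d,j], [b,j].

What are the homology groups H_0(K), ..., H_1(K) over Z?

Take the total order a < b < c < d < e < f < g < h < i < j on the vertex set. Then K (dimension 1) consists of the simplices:

  0-simplices (10): a, b, c, d, e, f, g, h, i, j
  1-simplices (12): ad, ag, bd, bj, cf, ch, dg, dj, ef, ei, fh, fi

Hence C_0 ≅ Z^10, C_1 ≅ Z^12.

The boundary map ∂_1: C_1 → C_0 maps an edge to its endpoints' difference, ∂[p,q] = q − p.
As a 10×12 matrix over Z this has rank 8, with invariant factors (1,1,1,1,1,1,1,1).

From H_k ≅ ker(∂_k) / im(∂_{k+1}) we obtain:

  H_0: rank C_0 − rank ∂_1 = 10 − 8 = 2, and the invariant factors of ∂_1 are all 1, so H_0 ≅ Z^2.
  H_1: rank ker ∂_1 − rank ∂_2 = (12 − 8) − 0 = 4, and there is no ∂_2, so H_1 ≅ Z^4.

H_0 ≅ Z^2,  H_1 ≅ Z^4.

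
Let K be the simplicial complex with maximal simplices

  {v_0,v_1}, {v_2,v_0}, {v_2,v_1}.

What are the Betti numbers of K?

b_0 = 1, b_1 = 1.

K has 3 vertices, 3 edges.
rank ∂_0 = 0, rank ∂_1 = 2 ⇒ b_0 = 3 − 0 − 2 = 1; all invariant factors of ∂_1 are 1 so no torsion. So H_0 ≅ Z.
rank ∂_1 = 2, rank ∂_2 = 0 ⇒ b_1 = 3 − 2 − 0 = 1. So H_1 ≅ Z.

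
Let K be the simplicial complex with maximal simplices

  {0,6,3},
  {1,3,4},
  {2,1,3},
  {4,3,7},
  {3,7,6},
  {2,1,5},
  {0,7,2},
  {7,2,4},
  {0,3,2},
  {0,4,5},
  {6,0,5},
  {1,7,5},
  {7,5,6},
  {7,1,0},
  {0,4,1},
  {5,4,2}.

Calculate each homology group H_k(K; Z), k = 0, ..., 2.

Order the vertices as 0 < 1 < 2 < 3 < 4 < 5 < 6 < 7. Listing each simplex with vertices in this order, K has dimension 2 with simplices:

  0-simplices (8): [0], [1], [2], [3], [4], [5], [6], [7]
  1-simplices (24): (24 of them)
  2-simplices (16): [0,1,4], [0,1,7], [0,2,3], [0,2,7], [0,3,6], [0,4,5], [0,5,6], [1,2,3], [1,2,5], [1,3,4], [1,5,7], [2,4,5], [2,4,7], [3,4,7], [3,6,7], [5,6,7]

Hence C_0 ≅ Z^8, C_1 ≅ Z^24, C_2 ≅ Z^16.

Boundary ∂_1: C_1 → C_0 maps an edge to its endpoints' difference, ∂[p,q] = q − p. For instance
  ∂[0,1] = [1] − [0].
The 8×24 boundary matrix has rank 7 and Smith normal form diag(1,1,1,1,1,1,1).

Boundary ∂_2: C_2 → C_1 maps a triangle to the signed sum of its edges. For instance
  ∂[1,2,3] = [2,3] − [1,3] + [1,2],
  ∂[0,5,6] = [5,6] − [0,6] + [0,5].
The 24×16 boundary matrix has rank 15 and Smith normal form diag(1,1,1,1,1,1,1,1,1,1,1,1,1,1,1).

From H_k ≅ ker(∂_k) / im(∂_{k+1}) we obtain:

  H_0: rank C_0 − rank ∂_1 = 8 − 7 = 1, and the invariant factors of ∂_1 are all 1, so H_0 = Z.
  H_1: rank ker ∂_1 − rank ∂_2 = (24 − 7) − 15 = 2, and the invariant factors of ∂_2 are all 1, so H_1 = Z^2.
  H_2: rank ker ∂_2 − rank ∂_3 = (16 − 15) − 0 = 1, and there is no ∂_3, so H_2 = Z.

(K is a triangulation of the torus T^2.)

H_0 ≅ Z,  H_1 ≅ Z^2,  H_2 ≅ Z.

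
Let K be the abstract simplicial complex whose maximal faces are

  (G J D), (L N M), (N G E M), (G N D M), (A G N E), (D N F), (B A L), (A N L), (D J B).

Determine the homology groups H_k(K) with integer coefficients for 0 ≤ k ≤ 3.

Order the vertices as A < B < D < E < F < G < J < L < M < N. Listing each simplex with vertices in this order, K has dimension 3 with simplices:

  0-simplices (10): A, B, D, E, F, G, J, L, M, N
  1-simplices (23): AB, AE, AG, AL, AN, BD, BJ, BL, DF, DG, DJ, DM, DN, EG, EM, EN, FN, GJ, GM, GN, LM, LN, MN
  2-simplices (16): ABL, AEG, AEN, AGN, ALN, BDJ, DFN, DGJ, DGM, DGN, DMN, EGM, EGN, EMN, GMN, LMN
  3-simplices (3): AEGN, DGMN, EGMN

so the chain groups are C_0 ≅ Z^10, C_1 ≅ Z^23, C_2 ≅ Z^16, C_3 ≅ Z^3.

The boundary map ∂_1: C_1 → C_0 is given by ∂[p,q] = [q] − [p]. For instance
  ∂GJ = J − G.
This gives a 10×23 integer matrix of rank 9; reducing to Smith normal form yields diagonal entries (1,1,1,1,1,1,1,1,1).

∂_2: C_2 → C_1 maps a triangle to the signed sum of its edges. For instance
  ∂EMN = MN − EN + EM,
  ∂DGJ = GJ − DJ + DG.
The 23×16 boundary matrix has rank 13 and Smith normal form diag(1,1,1,1,1,1,1,1,1,1,1,1,1).

Boundary ∂_3: C_3 → C_2 sends each 3-simplex σ to the alternating sum Σ_i (−1)^i (σ with its i-th vertex removed). For instance
  ∂DGMN = GMN − DMN + DGN − DGM,
  ∂EGMN = GMN − EMN + EGN − EGM.
As a 16×3 matrix over Z this has rank 3, with invariant factors (1,1,1).

From H_k ≅ ker(∂_k) / im(∂_{k+1}) we obtain:

  H_0: rank C_0 − rank ∂_1 = 10 − 9 = 1, and the invariant factors of ∂_1 are all 1, so H_0 ≅ Z.
  H_1: rank ker ∂_1 − rank ∂_2 = (23 − 9) − 13 = 1, and the invariant factors of ∂_2 are all 1, so H_1 ≅ Z.
  H_2: rank ker ∂_2 − rank ∂_3 = (16 − 13) − 3 = 0, and the invariant factors of ∂_3 are all 1, so H_2 ≅ 0.
  H_3: rank ker ∂_3 − rank ∂_4 = (3 − 3) − 0 = 0, and there is no ∂_4, so H_3 ≅ 0.

H_0 = Z,  H_1 = Z,  H_2 = 0,  H_3 = 0.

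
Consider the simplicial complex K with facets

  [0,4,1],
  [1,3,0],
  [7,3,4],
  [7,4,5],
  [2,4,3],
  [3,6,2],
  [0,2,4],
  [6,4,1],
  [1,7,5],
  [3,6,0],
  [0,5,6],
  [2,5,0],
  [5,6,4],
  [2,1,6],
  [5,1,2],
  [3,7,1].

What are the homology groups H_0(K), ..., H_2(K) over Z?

H_0 ≅ Z,  H_1 ≅ Z^2,  H_2 ≅ Z.

Order the vertices as 0 < 1 < 2 < 3 < 4 < 5 < 6 < 7. Listing each simplex with vertices in this order, K has dimension 2 with simplices:

  0-simplices (8): [0], [1], [2], [3], [4], [5], [6], [7]
  1-simplices (24): (24 of them)
  2-simplices (16): [0,1,3], [0,1,4], [0,2,4], [0,2,5], [0,3,6], [0,5,6], [1,2,5], [1,2,6], [1,3,7], [1,4,6], [1,5,7], [2,3,4], [2,3,6], [3,4,7], [4,5,6], [4,5,7]

so the chain groups are C_0 ≅ Z^8, C_1 ≅ Z^24, C_2 ≅ Z^16.

Boundary ∂_1: C_1 → C_0 is given by ∂[p,q] = [q] − [p]. For instance
  ∂[4,7] = [7] − [4].
This gives a 8×24 integer matrix of rank 7; reducing to Smith normal form yields diagonal entries (1,1,1,1,1,1,1).

The boundary map ∂_2: C_2 → C_1 maps a triangle to the signed sum of its edges. For instance
  ∂[2,3,6] = [3,6] − [2,6] + [2,3],
  ∂[1,2,6] = [2,6] − [1,6] + [1,2].
As a 24×16 matrix over Z this has rank 15, with invariant factors (1,1,1,1,1,1,1,1,1,1,1,1,1,1,1).

Now H_k = ker ∂_k / im ∂_{k+1}, so:

  H_0: rank C_0 − rank ∂_1 = 8 − 7 = 1, and the invariant factors of ∂_1 are all 1, so H_0 = Z.
  H_1: rank ker ∂_1 − rank ∂_2 = (24 − 7) − 15 = 2, and the invariant factors of ∂_2 are all 1, so H_1 = Z^2.
  H_2: rank ker ∂_2 − rank ∂_3 = (16 − 15) − 0 = 1, and there is no ∂_3, so H_2 = Z.

As a check, the Euler characteristic is 8 − 24 + 16 = 0, which agrees with 1 − 2 + 1 = 0.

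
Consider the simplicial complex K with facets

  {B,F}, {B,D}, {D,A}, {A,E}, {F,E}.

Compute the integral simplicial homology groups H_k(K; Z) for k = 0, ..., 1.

Take the total order A < B < D < E < F on the vertex set. Then K (dimension 1) consists of the simplices:

  0-simplices (5): A, B, D, E, F
  1-simplices (5): AD, AE, BD, BF, EF

so the chain groups are C_0 ≅ Z^5, C_1 ≅ Z^5.

The boundary map ∂_1: C_1 → C_0 sends each edge [p,q] (with p < q) to q − p.
The resulting 5×5 matrix has rank 4, and its Smith normal form has invariant factors (1,1,1,1).

Now H_k = ker ∂_k / im ∂_{k+1}, so:

  H_0: rank C_0 − rank ∂_1 = 5 − 4 = 1, and the invariant factors of ∂_1 are all 1, so H_0 ≅ Z.
  H_1: rank ker ∂_1 − rank ∂_2 = (5 − 4) − 0 = 1, and there is no ∂_2, so H_1 ≅ Z.

H_0 ≅ Z,  H_1 ≅ Z.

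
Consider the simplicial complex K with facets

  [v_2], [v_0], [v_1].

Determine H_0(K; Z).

H_0 = Z^3.

Take the total order v_0 < v_1 < v_2 on the vertex set. Then K (dimension 0) consists of the simplices:

  0-simplices (3): [v_0], [v_1], [v_2]

Hence C_0 ≅ Z^3.

From H_k ≅ ker(∂_k) / im(∂_{k+1}) we obtain:

  H_0: rank C_0 − rank ∂_1 = 3 − 0 = 3, and there is no ∂_1, so H_0 = Z^3.

(K is a triangulation of a set of 3 points.)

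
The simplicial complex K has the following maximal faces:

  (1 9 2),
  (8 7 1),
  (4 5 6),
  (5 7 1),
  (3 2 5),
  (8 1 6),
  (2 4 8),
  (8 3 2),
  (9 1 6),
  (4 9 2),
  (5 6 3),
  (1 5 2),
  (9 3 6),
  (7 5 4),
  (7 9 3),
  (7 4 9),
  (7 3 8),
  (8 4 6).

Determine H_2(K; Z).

H_2 = Z.

Take the total order 1 < 2 < 3 < 4 < 5 < 6 < 7 < 8 < 9 on the vertex set. Then K (dimension 2) consists of the simplices:

  0-simplices (9): [1], [2], [3], [4], [5], [6], [7], [8], [9]
  1-simplices (27): (27 of them)
  2-simplices (18): [1,2,5], [1,2,9], [1,5,7], [1,6,8], [1,6,9], [1,7,8], [2,3,5], [2,3,8], [2,4,8], [2,4,9], [3,5,6], [3,6,9], [3,7,8], [3,7,9], [4,5,6], [4,5,7], [4,6,8], [4,7,9]

so the chain groups are C_0 ≅ Z^9, C_1 ≅ Z^27, C_2 ≅ Z^18.

Boundary ∂_1: C_1 → C_0 sends each edge [p,q] (with p < q) to q − p. For instance
  ∂[1,8] = [8] − [1].
The 9×27 boundary matrix has rank 8 and Smith normal form diag(1,1,1,1,1,1,1,1).

Boundary ∂_2: C_2 → C_1 maps a triangle to the signed sum of its edges. For instance
  ∂[2,4,9] = [4,9] − [2,9] + [2,4],
  ∂[3,5,6] = [5,6] − [3,6] + [3,5].
As a 27×18 matrix over Z this has rank 17, with invariant factors (1,1,1,1,1,1,1,1,1,1,1,1,1,1,1,1,1).

Now H_k = ker ∂_k / im ∂_{k+1}, so:

  H_2: rank ker ∂_2 − rank ∂_3 = (18 − 17) − 0 = 1, and there is no ∂_3, so H_2 = Z.

(K is a triangulation of the torus T^2.)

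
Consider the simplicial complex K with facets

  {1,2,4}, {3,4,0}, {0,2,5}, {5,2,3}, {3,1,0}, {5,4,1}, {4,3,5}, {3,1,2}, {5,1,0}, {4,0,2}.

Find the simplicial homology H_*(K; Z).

H_0 = Z,  H_1 = Z_2,  H_2 = 0.

Take the total order 0 < 1 < 2 < 3 < 4 < 5 on the vertex set. Then K (dimension 2) consists of the simplices:

  0-simplices (6): [0], [1], [2], [3], [4], [5]
  1-simplices (15): [0,1], [0,2], [0,3], [0,4], [0,5], [1,2], [1,3], [1,4], [1,5], [2,3], [2,4], [2,5], [3,4], [3,5], [4,5]
  2-simplices (10): [0,1,3], [0,1,5], [0,2,4], [0,2,5], [0,3,4], [1,2,3], [1,2,4], [1,4,5], [2,3,5], [3,4,5]

so the chain groups are C_0 ≅ Z^6, C_1 ≅ Z^15, C_2 ≅ Z^10.

The boundary map ∂_1: C_1 → C_0 maps an edge to its endpoints' difference, ∂[p,q] = q − p. For instance
  ∂[0,1] = [1] − [0].
The 6×15 boundary matrix has rank 5 and Smith normal form diag(1,1,1,1,1).

The boundary map ∂_2: C_2 → C_1 sends each 2-simplex [p,q,r] to [q,r] − [p,r] + [p,q]. For instance
  ∂[1,4,5] = [4,5] − [1,5] + [1,4],
  ∂[0,3,4] = [3,4] − [0,4] + [0,3].
As a 15×10 matrix over Z this has rank 10, with invariant factors (1,1,1,1,1,1,1,1,1,2).

Reading off H_k = ker ∂_k / im ∂_{k+1}:

  H_0: rank C_0 − rank ∂_1 = 6 − 5 = 1, and the invariant factors of ∂_1 are all 1, so H_0 ≅ Z.
  H_1: rank ker ∂_1 − rank ∂_2 = (15 − 5) − 10 = 0, and ∂_2 has invariant factor 2 > 1, so H_1 ≅ Z_2.
  H_2: rank ker ∂_2 − rank ∂_3 = (10 − 10) − 0 = 0, and there is no ∂_3, so H_2 ≅ 0.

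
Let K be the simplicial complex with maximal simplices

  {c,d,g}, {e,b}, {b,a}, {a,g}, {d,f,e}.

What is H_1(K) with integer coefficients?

Fix the vertex order a < b < c < d < e < f < g and write every simplex with vertices in increasing order. Then dim K = 2 and the simplices of K are:

  0-simplices (7): a, b, c, d, e, f, g
  1-simplices (9): ab, ag, be, cd, cg, de, df, dg, ef
  2-simplices (2): cdg, def

so the chain groups are C_0 ≅ Z^7, C_1 ≅ Z^9, C_2 ≅ Z^2.

The boundary map ∂_1: C_1 → C_0 sends each edge [p,q] (with p < q) to q − p. For instance
  ∂cg = g − c.
The resulting 7×9 matrix has rank 6, and its Smith normal form has invariant factors (1,1,1,1,1,1).

∂_2: C_2 → C_1 sends each 2-simplex [p,q,r] to [q,r] − [p,r] + [p,q]. For instance
  ∂cdg = dg − cg + cd,
  ∂def = ef − df + de.
As a 9×2 matrix over Z this has rank 2, with invariant factors (1,1).

Now H_k = ker ∂_k / im ∂_{k+1}, so:

  H_1: rank ker ∂_1 − rank ∂_2 = (9 − 6) − 2 = 1, and the invariant factors of ∂_2 are all 1, so H_1 ≅ Z.

H_1 = Z.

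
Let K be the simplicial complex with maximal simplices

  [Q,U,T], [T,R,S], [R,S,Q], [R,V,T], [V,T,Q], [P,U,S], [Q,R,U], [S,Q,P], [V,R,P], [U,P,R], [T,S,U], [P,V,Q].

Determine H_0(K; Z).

H_0 = Z.

Take the total order P < Q < R < S < T < U < V on the vertex set. Then K (dimension 2) consists of the simplices:

  0-simplices (7): P, Q, R, S, T, U, V
  1-simplices (18): PQ, PR, PS, PU, PV, QR, QS, QT, QU, QV, RS, RT, RU, RV, ST, SU, TU, TV
  2-simplices (12): PQS, PQV, PRU, PRV, PSU, QRS, QRU, QTU, QTV, RST, RTV, STU

so the chain groups are C_0 ≅ Z^7, C_1 ≅ Z^18, C_2 ≅ Z^12.

Boundary ∂_1: C_1 → C_0 is given by ∂[p,q] = [q] − [p]. For instance
  ∂SU = U − S.
As a 7×18 matrix over Z this has rank 6, with invariant factors (1,1,1,1,1,1).

∂_2: C_2 → C_1 sends each 2-simplex [p,q,r] to [q,r] − [p,r] + [p,q]. For instance
  ∂PQS = QS − PS + PQ,
  ∂RST = ST − RT + RS.
This gives a 18×12 integer matrix of rank 12; reducing to Smith normal form yields diagonal entries (1,1,1,1,1,1,1,1,1,1,1,2).

Computing H_k = (kernel of ∂_k) / (image of ∂_{k+1}):

  H_0: rank C_0 − rank ∂_1 = 7 − 6 = 1, and the invariant factors of ∂_1 are all 1, so H_0 ≅ Z.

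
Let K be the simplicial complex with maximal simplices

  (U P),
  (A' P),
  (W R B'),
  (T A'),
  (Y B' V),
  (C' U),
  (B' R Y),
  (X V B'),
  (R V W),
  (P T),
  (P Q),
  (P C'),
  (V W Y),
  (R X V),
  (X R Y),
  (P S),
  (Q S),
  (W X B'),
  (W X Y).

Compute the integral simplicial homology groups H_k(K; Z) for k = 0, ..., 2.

We work with the vertex ordering P < Q < R < S < T < U < V < W < X < Y < A' < B' < C'. The simplices of K, each written with vertices in increasing order, are:

  0-simplices (13): [P], [Q], [R], [S], [T], [U], [V], [W], [X], [Y], [A'], [B'], [C']
  1-simplices (24): (24 of them)
  2-simplices (10): [R,V,W], [R,V,X], [R,W,B'], [R,X,Y], [R,Y,B'], [V,W,Y], [V,X,B'], [V,Y,B'], [W,X,Y], [W,X,B']

Hence C_0 ≅ Z^13, C_1 ≅ Z^24, C_2 ≅ Z^10.

The boundary map ∂_1: C_1 → C_0 is given by ∂[p,q] = [q] − [p]. For instance
  ∂[R,B'] = [B'] − [R].
The 13×24 boundary matrix has rank 11 and Smith normal form diag(1,1,1,1,1,1,1,1,1,1,1).

The boundary map ∂_2: C_2 → C_1 acts by ∂[p,q,r] = [q,r] − [p,r] + [p,q]. For instance
  ∂[R,V,X] = [V,X] − [R,X] + [R,V],
  ∂[V,W,Y] = [W,Y] − [V,Y] + [V,W].
The resulting 24×10 matrix has rank 10, and its Smith normal form has invariant factors (1,1,1,1,1,1,1,1,1,2).

Now H_k = ker ∂_k / im ∂_{k+1}, so:

  H_0: rank C_0 − rank ∂_1 = 13 − 11 = 2, and the invariant factors of ∂_1 are all 1, so H_0 = Z^2.
  H_1: rank ker ∂_1 − rank ∂_2 = (24 − 11) − 10 = 3, and ∂_2 has invariant factor 2 > 1, so H_1 = Z^3 ⊕ Z/2.
  H_2: rank ker ∂_2 − rank ∂_3 = (10 − 10) − 0 = 0, and there is no ∂_3, so H_2 = 0.

H_0 ≅ Z^2,  H_1 ≅ Z^3 ⊕ Z/2,  H_2 = 0.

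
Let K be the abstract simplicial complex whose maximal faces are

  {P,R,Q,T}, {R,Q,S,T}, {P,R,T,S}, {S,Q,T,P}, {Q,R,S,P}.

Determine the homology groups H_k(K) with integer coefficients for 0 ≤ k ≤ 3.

Fix the vertex order P < Q < R < S < T and write every simplex with vertices in increasing order. Then dim K = 3 and the simplices of K are:

  0-simplices (5): P, Q, R, S, T
  1-simplices (10): PQ, PR, PS, PT, QR, QS, QT, RS, RT, ST
  2-simplices (10): PQR, PQS, PQT, PRS, PRT, PST, QRS, QRT, QST, RST
  3-simplices (5): PQRS, PQRT, PQST, PRST, QRST

so the chain groups are C_0 ≅ Z^5, C_1 ≅ Z^10, C_2 ≅ Z^10, C_3 ≅ Z^5.

Boundary ∂_1: C_1 → C_0 is given by ∂[p,q] = [q] − [p]. For instance
  ∂RT = T − R.
The resulting 5×10 matrix has rank 4, and its Smith normal form has invariant factors (1,1,1,1).

∂_2: C_2 → C_1 sends each 2-simplex [p,q,r] to [q,r] − [p,r] + [p,q]. For instance
  ∂PRS = RS − PS + PR,
  ∂PRT = RT − PT + PR.
The resulting 10×10 matrix has rank 6, and its Smith normal form has invariant factors (1,1,1,1,1,1).

The boundary map ∂_3: C_3 → C_2 sends each 3-simplex σ to the alternating sum Σ_i (−1)^i (σ with its i-th vertex removed). For instance
  ∂PQST = QST − PST + PQT − PQS,
  ∂PQRS = QRS − PRS + PQS − PQR.
The 10×5 boundary matrix has rank 4 and Smith normal form diag(1,1,1,1).

Now H_k = ker ∂_k / im ∂_{k+1}, so:

  H_0: rank C_0 − rank ∂_1 = 5 − 4 = 1, and the invariant factors of ∂_1 are all 1, so H_0 ≅ Z.
  H_1: rank ker ∂_1 − rank ∂_2 = (10 − 4) − 6 = 0, and the invariant factors of ∂_2 are all 1, so H_1 ≅ 0.
  H_2: rank ker ∂_2 − rank ∂_3 = (10 − 6) − 4 = 0, and the invariant factors of ∂_3 are all 1, so H_2 ≅ 0.
  H_3: rank ker ∂_3 − rank ∂_4 = (5 − 4) − 0 = 1, and there is no ∂_4, so H_3 ≅ Z.

As a check, the Euler characteristic is 5 − 10 + 10 − 5 = 0, which agrees with 1 − 0 + 0 − 1 = 0.

H_0 = Z,  H_1 = 0,  H_2 = 0,  H_3 = Z.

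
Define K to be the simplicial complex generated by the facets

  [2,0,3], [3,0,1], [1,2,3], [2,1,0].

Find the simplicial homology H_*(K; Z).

H_0 = Z,  H_1 = 0,  H_2 = Z.

Take the total order 0 < 1 < 2 < 3 on the vertex set. Then K (dimension 2) consists of the simplices:

  0-simplices (4): [0], [1], [2], [3]
  1-simplices (6): [0,1], [0,2], [0,3], [1,2], [1,3], [2,3]
  2-simplices (4): [0,1,2], [0,1,3], [0,2,3], [1,2,3]

so the chain groups are C_0 ≅ Z^4, C_1 ≅ Z^6, C_2 ≅ Z^4.

Boundary ∂_1: C_1 → C_0 sends each edge [p,q] (with p < q) to q − p. For instance
  ∂[2,3] = [3] − [2].
This gives a 4×6 integer matrix of rank 3; reducing to Smith normal form yields diagonal entries (1,1,1).

∂_2: C_2 → C_1 acts by ∂[p,q,r] = [q,r] − [p,r] + [p,q]. For instance
  ∂[1,2,3] = [2,3] − [1,3] + [1,2],
  ∂[0,1,3] = [1,3] − [0,3] + [0,1].
The resulting 6×4 matrix has rank 3, and its Smith normal form has invariant factors (1,1,1).

From H_k ≅ ker(∂_k) / im(∂_{k+1}) we obtain:

  H_0: rank C_0 − rank ∂_1 = 4 − 3 = 1, and the invariant factors of ∂_1 are all 1, so H_0 ≅ Z.
  H_1: rank ker ∂_1 − rank ∂_2 = (6 − 3) − 3 = 0, and the invariant factors of ∂_2 are all 1, so H_1 ≅ 0.
  H_2: rank ker ∂_2 − rank ∂_3 = (4 − 3) − 0 = 1, and there is no ∂_3, so H_2 ≅ Z.

As a check, the Euler characteristic is 4 − 6 + 4 = 2, which agrees with 1 − 0 + 1 = 2.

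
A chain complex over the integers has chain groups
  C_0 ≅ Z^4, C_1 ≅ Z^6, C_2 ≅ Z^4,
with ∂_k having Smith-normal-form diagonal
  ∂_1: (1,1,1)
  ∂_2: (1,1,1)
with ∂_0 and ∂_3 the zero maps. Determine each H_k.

H_0: b_0 = 4 − 0 − 3 = 1; torsion from ∂_1 factors > 1: none. So H_0 ≅ Z.
H_1: b_1 = 6 − 3 − 3 = 0; torsion from ∂_2 factors > 1: none. So H_1 ≅ 0.
H_2: b_2 = 4 − 3 − 0 = 1; torsion from ∂_3 factors > 1: none. So H_2 ≅ Z.

H_0 ≅ Z,  H_1 = 0,  H_2 ≅ Z.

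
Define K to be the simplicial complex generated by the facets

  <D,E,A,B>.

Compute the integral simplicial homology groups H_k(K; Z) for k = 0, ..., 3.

H_0 ≅ Z,  H_1 = 0,  H_2 = 0,  H_3 = 0.

Take the total order A < B < D < E on the vertex set. Then K (dimension 3) consists of the simplices:

  0-simplices (4): A, B, D, E
  1-simplices (6): AB, AD, AE, BD, BE, DE
  2-simplices (4): ABD, ABE, ADE, BDE
  3-simplices (1): ABDE

so the chain groups are C_0 ≅ Z^4, C_1 ≅ Z^6, C_2 ≅ Z^4, C_3 ≅ Z^1.

The boundary map ∂_1: C_1 → C_0 maps an edge to its endpoints' difference, ∂[p,q] = q − p.
As a 4×6 matrix over Z this has rank 3, with invariant factors (1,1,1).

The boundary map ∂_2: C_2 → C_1 acts by ∂[p,q,r] = [q,r] − [p,r] + [p,q]. For instance
  ∂ABE = BE − AE + AB,
  ∂ABD = BD − AD + AB.
The 6×4 boundary matrix has rank 3 and Smith normal form diag(1,1,1).

Boundary ∂_3: C_3 → C_2 sends each 3-simplex σ to the alternating sum Σ_i (−1)^i (σ with its i-th vertex removed). For instance
  ∂ABDE = BDE − ADE + ABE − ABD.
The 4×1 boundary matrix has rank 1 and Smith normal form diag(1).

Reading off H_k = ker ∂_k / im ∂_{k+1}:

  H_0: rank C_0 − rank ∂_1 = 4 − 3 = 1, and the invariant factors of ∂_1 are all 1, so H_0 = Z.
  H_1: rank ker ∂_1 − rank ∂_2 = (6 − 3) − 3 = 0, and the invariant factors of ∂_2 are all 1, so H_1 = 0.
  H_2: rank ker ∂_2 − rank ∂_3 = (4 − 3) − 1 = 0, and the invariant factors of ∂_3 are all 1, so H_2 = 0.
  H_3: rank ker ∂_3 − rank ∂_4 = (1 − 1) − 0 = 0, and there is no ∂_4, so H_3 = 0.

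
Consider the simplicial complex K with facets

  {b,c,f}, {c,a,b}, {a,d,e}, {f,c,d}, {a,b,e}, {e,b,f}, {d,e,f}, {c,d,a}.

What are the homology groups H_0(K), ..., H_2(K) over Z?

H_0 ≅ Z,  H_1 = 0,  H_2 ≅ Z.

Fix the vertex order a < b < c < d < e < f and write every simplex with vertices in increasing order. Then dim K = 2 and the simplices of K are:

  0-simplices (6): a, b, c, d, e, f
  1-simplices (12): ab, ac, ad, ae, bc, be, bf, cd, cf, de, df, ef
  2-simplices (8): abc, abe, acd, ade, bcf, bef, cdf, def

so the chain groups are C_0 ≅ Z^6, C_1 ≅ Z^12, C_2 ≅ Z^8.

The boundary map ∂_1: C_1 → C_0 is given by ∂[p,q] = [q] − [p]. For instance
  ∂ef = f − e.
The resulting 6×12 matrix has rank 5, and its Smith normal form has invariant factors (1,1,1,1,1).

The boundary map ∂_2: C_2 → C_1 maps a triangle to the signed sum of its edges. For instance
  ∂abc = bc − ac + ab,
  ∂bef = ef − bf + be.
The resulting 12×8 matrix has rank 7, and its Smith normal form has invariant factors (1,1,1,1,1,1,1).

From H_k ≅ ker(∂_k) / im(∂_{k+1}) we obtain:

  H_0: rank C_0 − rank ∂_1 = 6 − 5 = 1, and the invariant factors of ∂_1 are all 1, so H_0 ≅ Z.
  H_1: rank ker ∂_1 − rank ∂_2 = (12 − 5) − 7 = 0, and the invariant factors of ∂_2 are all 1, so H_1 ≅ 0.
  H_2: rank ker ∂_2 − rank ∂_3 = (8 − 7) − 0 = 1, and there is no ∂_3, so H_2 ≅ Z.

As a check, the Euler characteristic is 6 − 12 + 8 = 2, which agrees with 1 − 0 + 1 = 2.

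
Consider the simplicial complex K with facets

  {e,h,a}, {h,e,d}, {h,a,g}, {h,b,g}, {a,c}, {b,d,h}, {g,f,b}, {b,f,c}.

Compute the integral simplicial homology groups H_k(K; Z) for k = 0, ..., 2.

Take the total order a < b < c < d < e < f < g < h on the vertex set. Then K (dimension 2) consists of the simplices:

  0-simplices (8): a, b, c, d, e, f, g, h
  1-simplices (15): ac, ae, ag, ah, bc, bd, bf, bg, bh, cf, de, dh, eh, fg, gh
  2-simplices (7): aeh, agh, bcf, bdh, bfg, bgh, deh

giving chain groups C_0 ≅ Z^8, C_1 ≅ Z^15, C_2 ≅ Z^7.

The boundary map ∂_1: C_1 → C_0 is given by ∂[p,q] = [q] − [p]. For instance
  ∂bd = d − b.
This gives a 8×15 integer matrix of rank 7; reducing to Smith normal form yields diagonal entries (1,1,1,1,1,1,1).

Boundary ∂_2: C_2 → C_1 maps a triangle to the signed sum of its edges. For instance
  ∂deh = eh − dh + de,
  ∂bgh = gh − bh + bg.
The 15×7 boundary matrix has rank 7 and Smith normal form diag(1,1,1,1,1,1,1).

From H_k ≅ ker(∂_k) / im(∂_{k+1}) we obtain:

  H_0: rank C_0 − rank ∂_1 = 8 − 7 = 1, and the invariant factors of ∂_1 are all 1, so H_0 ≅ Z.
  H_1: rank ker ∂_1 − rank ∂_2 = (15 − 7) − 7 = 1, and the invariant factors of ∂_2 are all 1, so H_1 ≅ Z.
  H_2: rank ker ∂_2 − rank ∂_3 = (7 − 7) − 0 = 0, and there is no ∂_3, so H_2 ≅ 0.

As a check, the Euler characteristic is 8 − 15 + 7 = 0, which agrees with 1 − 1 + 0 = 0.

H_0 ≅ Z,  H_1 ≅ Z,  H_2 = 0.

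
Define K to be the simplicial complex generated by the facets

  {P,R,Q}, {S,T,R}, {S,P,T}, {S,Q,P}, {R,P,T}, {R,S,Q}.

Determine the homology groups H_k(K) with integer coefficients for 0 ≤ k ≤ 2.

Take the total order P < Q < R < S < T on the vertex set. Then K (dimension 2) consists of the simplices:

  0-simplices (5): P, Q, R, S, T
  1-simplices (9): PQ, PR, PS, PT, QR, QS, RS, RT, ST
  2-simplices (6): PQR, PQS, PRT, PST, QRS, RST

so the chain groups are C_0 ≅ Z^5, C_1 ≅ Z^9, C_2 ≅ Z^6.

The boundary map ∂_1: C_1 → C_0 sends each edge [p,q] (with p < q) to q − p. For instance
  ∂PR = R − P.
The resulting 5×9 matrix has rank 4, and its Smith normal form has invariant factors (1,1,1,1).

Boundary ∂_2: C_2 → C_1 acts by ∂[p,q,r] = [q,r] − [p,r] + [p,q]. For instance
  ∂PQR = QR − PR + PQ,
  ∂PST = ST − PT + PS.
This gives a 9×6 integer matrix of rank 5; reducing to Smith normal form yields diagonal entries (1,1,1,1,1).

Now H_k = ker ∂_k / im ∂_{k+1}, so:

  H_0: rank C_0 − rank ∂_1 = 5 − 4 = 1, and the invariant factors of ∂_1 are all 1, so H_0 = Z.
  H_1: rank ker ∂_1 − rank ∂_2 = (9 − 4) − 5 = 0, and the invariant factors of ∂_2 are all 1, so H_1 = 0.
  H_2: rank ker ∂_2 − rank ∂_3 = (6 − 5) − 0 = 1, and there is no ∂_3, so H_2 = Z.

(K is a triangulation of the 2-sphere S^2.)

H_0 ≅ Z,  H_1 = 0,  H_2 ≅ Z.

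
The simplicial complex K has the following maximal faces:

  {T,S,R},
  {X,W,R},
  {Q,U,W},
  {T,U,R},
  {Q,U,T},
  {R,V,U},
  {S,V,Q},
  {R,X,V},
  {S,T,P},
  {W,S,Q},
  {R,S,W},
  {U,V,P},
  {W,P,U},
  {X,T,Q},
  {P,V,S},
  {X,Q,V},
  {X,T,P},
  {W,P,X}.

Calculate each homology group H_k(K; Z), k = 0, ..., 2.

H_0 ≅ Z,  H_1 ≅ Z^2,  H_2 ≅ Z.

Order the vertices as P < Q < R < S < T < U < V < W < X. Listing each simplex with vertices in this order, K has dimension 2 with simplices:

  0-simplices (9): P, Q, R, S, T, U, V, W, X
  1-simplices (27): PS, PT, PU, PV, PW, PX, QS, QT, QU, QV, QW, QX, RS, RT, RU, RV, RW, RX, ST, SV, SW, TU, TX, UV, UW, VX, WX
  2-simplices (18): PST, PSV, PTX, PUV, PUW, PWX, QSV, QSW, QTU, QTX, QUW, QVX, RST, RSW, RTU, RUV, RVX, RWX

giving chain groups C_0 ≅ Z^9, C_1 ≅ Z^27, C_2 ≅ Z^18.

The boundary map ∂_1: C_1 → C_0 maps an edge to its endpoints' difference, ∂[p,q] = q − p. For instance
  ∂QW = W − Q.
The resulting 9×27 matrix has rank 8, and its Smith normal form has invariant factors (1,1,1,1,1,1,1,1).

∂_2: C_2 → C_1 sends each 2-simplex [p,q,r] to [q,r] − [p,r] + [p,q]. For instance
  ∂QSV = SV − QV + QS,
  ∂PTX = TX − PX + PT.
This gives a 27×18 integer matrix of rank 17; reducing to Smith normal form yields diagonal entries (1,1,1,1,1,1,1,1,1,1,1,1,1,1,1,1,1).

Reading off H_k = ker ∂_k / im ∂_{k+1}:

  H_0: rank C_0 − rank ∂_1 = 9 − 8 = 1, and the invariant factors of ∂_1 are all 1, so H_0 ≅ Z.
  H_1: rank ker ∂_1 − rank ∂_2 = (27 − 8) − 17 = 2, and the invariant factors of ∂_2 are all 1, so H_1 ≅ Z^2.
  H_2: rank ker ∂_2 − rank ∂_3 = (18 − 17) − 0 = 1, and there is no ∂_3, so H_2 ≅ Z.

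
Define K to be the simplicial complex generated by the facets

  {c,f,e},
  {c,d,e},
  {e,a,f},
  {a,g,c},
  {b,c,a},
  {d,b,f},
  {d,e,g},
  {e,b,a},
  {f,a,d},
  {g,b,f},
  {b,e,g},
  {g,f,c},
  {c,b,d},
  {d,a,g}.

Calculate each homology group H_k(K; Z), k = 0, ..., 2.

Order the vertices as a < b < c < d < e < f < g. Listing each simplex with vertices in this order, K has dimension 2 with simplices:

  0-simplices (7): a, b, c, d, e, f, g
  1-simplices (21): ab, ac, ad, ae, af, ag, bc, bd, be, bf, bg, cd, ce, cf, cg, de, df, dg, ef, eg, fg
  2-simplices (14): abc, abe, acg, adf, adg, aef, bcd, bdf, beg, bfg, cde, cef, cfg, deg

giving chain groups C_0 ≅ Z^7, C_1 ≅ Z^21, C_2 ≅ Z^14.

∂_1: C_1 → C_0 maps an edge to its endpoints' difference, ∂[p,q] = q − p.
The 7×21 boundary matrix has rank 6 and Smith normal form diag(1,1,1,1,1,1).

Boundary ∂_2: C_2 → C_1 acts by ∂[p,q,r] = [q,r] − [p,r] + [p,q]. For instance
  ∂cef = ef − cf + ce,
  ∂adg = dg − ag + ad.
As a 21×14 matrix over Z this has rank 13, with invariant factors (1,1,1,1,1,1,1,1,1,1,1,1,1).

From H_k ≅ ker(∂_k) / im(∂_{k+1}) we obtain:

  H_0: rank C_0 − rank ∂_1 = 7 − 6 = 1, and the invariant factors of ∂_1 are all 1, so H_0 ≅ Z.
  H_1: rank ker ∂_1 − rank ∂_2 = (21 − 6) − 13 = 2, and the invariant factors of ∂_2 are all 1, so H_1 ≅ Z^2.
  H_2: rank ker ∂_2 − rank ∂_3 = (14 − 13) − 0 = 1, and there is no ∂_3, so H_2 ≅ Z.

(K is a triangulation of the torus T^2.)

H_0 = Z,  H_1 = Z^2,  H_2 = Z.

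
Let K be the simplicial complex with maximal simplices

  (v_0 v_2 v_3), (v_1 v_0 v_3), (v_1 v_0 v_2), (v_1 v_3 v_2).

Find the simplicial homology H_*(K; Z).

Fix the vertex order v_0 < v_1 < v_2 < v_3 and write every simplex with vertices in increasing order. Then dim K = 2 and the simplices of K are:

  0-simplices (4): [v_0], [v_1], [v_2], [v_3]
  1-simplices (6): [v_0,v_1], [v_0,v_2], [v_0,v_3], [v_1,v_2], [v_1,v_3], [v_2,v_3]
  2-simplices (4): [v_0,v_1,v_2], [v_0,v_1,v_3], [v_0,v_2,v_3], [v_1,v_2,v_3]

Hence C_0 ≅ Z^4, C_1 ≅ Z^6, C_2 ≅ Z^4.

The boundary map ∂_1: C_1 → C_0 is given by ∂[p,q] = [q] − [p].
This gives a 4×6 integer matrix of rank 3; reducing to Smith normal form yields diagonal entries (1,1,1).

∂_2: C_2 → C_1 sends each 2-simplex [p,q,r] to [q,r] − [p,r] + [p,q]. For instance
  ∂[v_0,v_2,v_3] = [v_2,v_3] − [v_0,v_3] + [v_0,v_2],
  ∂[v_0,v_1,v_3] = [v_1,v_3] − [v_0,v_3] + [v_0,v_1].
As a 6×4 matrix over Z this has rank 3, with invariant factors (1,1,1).

Reading off H_k = ker ∂_k / im ∂_{k+1}:

  H_0: rank C_0 − rank ∂_1 = 4 − 3 = 1, and the invariant factors of ∂_1 are all 1, so H_0 = Z.
  H_1: rank ker ∂_1 − rank ∂_2 = (6 − 3) − 3 = 0, and the invariant factors of ∂_2 are all 1, so H_1 = 0.
  H_2: rank ker ∂_2 − rank ∂_3 = (4 − 3) − 0 = 1, and there is no ∂_3, so H_2 = Z.

As a check, the Euler characteristic is 4 − 6 + 4 = 2, which agrees with 1 − 0 + 1 = 2.

H_0 ≅ Z,  H_1 = 0,  H_2 ≅ Z.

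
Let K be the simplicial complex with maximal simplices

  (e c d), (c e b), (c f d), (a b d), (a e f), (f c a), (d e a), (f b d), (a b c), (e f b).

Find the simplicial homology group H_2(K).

We work with the vertex ordering a < b < c < d < e < f. The simplices of K, each written with vertices in increasing order, are:

  0-simplices (6): a, b, c, d, e, f
  1-simplices (15): ab, ac, ad, ae, af, bc, bd, be, bf, cd, ce, cf, de, df, ef
  2-simplices (10): abc, abd, acf, ade, aef, bce, bdf, bef, cde, cdf

so the chain groups are C_0 ≅ Z^6, C_1 ≅ Z^15, C_2 ≅ Z^10.

Boundary ∂_1: C_1 → C_0 is given by ∂[p,q] = [q] − [p].
The resulting 6×15 matrix has rank 5, and its Smith normal form has invariant factors (1,1,1,1,1).

Boundary ∂_2: C_2 → C_1 maps a triangle to the signed sum of its edges. For instance
  ∂bdf = df − bf + bd,
  ∂aef = ef − af + ae.
As a 15×10 matrix over Z this has rank 10, with invariant factors (1,1,1,1,1,1,1,1,1,2).

Reading off H_k = ker ∂_k / im ∂_{k+1}:

  H_2: rank ker ∂_2 − rank ∂_3 = (10 − 10) − 0 = 0, and there is no ∂_3, so H_2 = 0.

(K is a triangulation of the real projective plane RP^2.)

H_2 ≅ 0.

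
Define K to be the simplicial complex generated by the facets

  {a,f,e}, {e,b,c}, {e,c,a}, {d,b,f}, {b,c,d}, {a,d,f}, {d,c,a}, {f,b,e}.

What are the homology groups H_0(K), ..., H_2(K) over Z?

H_0 ≅ Z,  H_1 = 0,  H_2 ≅ Z.

Order the vertices as a < b < c < d < e < f. Listing each simplex with vertices in this order, K has dimension 2 with simplices:

  0-simplices (6): a, b, c, d, e, f
  1-simplices (12): ac, ad, ae, af, bc, bd, be, bf, cd, ce, df, ef
  2-simplices (8): acd, ace, adf, aef, bcd, bce, bdf, bef

so the chain groups are C_0 ≅ Z^6, C_1 ≅ Z^12, C_2 ≅ Z^8.

The boundary map ∂_1: C_1 → C_0 is given by ∂[p,q] = [q] − [p].
The resulting 6×12 matrix has rank 5, and its Smith normal form has invariant factors (1,1,1,1,1).

Boundary ∂_2: C_2 → C_1 maps a triangle to the signed sum of its edges. For instance
  ∂bef = ef − bf + be,
  ∂aef = ef − af + ae.
The 12×8 boundary matrix has rank 7 and Smith normal form diag(1,1,1,1,1,1,1).

From H_k ≅ ker(∂_k) / im(∂_{k+1}) we obtain:

  H_0: rank C_0 − rank ∂_1 = 6 − 5 = 1, and the invariant factors of ∂_1 are all 1, so H_0 = Z.
  H_1: rank ker ∂_1 − rank ∂_2 = (12 − 5) − 7 = 0, and the invariant factors of ∂_2 are all 1, so H_1 = 0.
  H_2: rank ker ∂_2 − rank ∂_3 = (8 − 7) − 0 = 1, and there is no ∂_3, so H_2 = Z.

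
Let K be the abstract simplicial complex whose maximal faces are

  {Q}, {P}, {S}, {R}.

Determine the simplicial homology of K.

Take the total order P < Q < R < S on the vertex set. Then K (dimension 0) consists of the simplices:

  0-simplices (4): P, Q, R, S

Hence C_0 ≅ Z^4.

Reading off H_k = ker ∂_k / im ∂_{k+1}:

  H_0: rank C_0 − rank ∂_1 = 4 − 0 = 4, and there is no ∂_1, so H_0 = Z^4.

(K is a triangulation of a set of 4 points.)

H_0 = Z^4.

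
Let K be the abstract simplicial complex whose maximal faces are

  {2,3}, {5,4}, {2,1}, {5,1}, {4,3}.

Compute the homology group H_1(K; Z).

Fix the vertex order 1 < 2 < 3 < 4 < 5 and write every simplex with vertices in increasing order. Then dim K = 1 and the simplices of K are:

  0-simplices (5): [1], [2], [3], [4], [5]
  1-simplices (5): [1,2], [1,5], [2,3], [3,4], [4,5]

so the chain groups are C_0 ≅ Z^5, C_1 ≅ Z^5.

The boundary map ∂_1: C_1 → C_0 sends each edge [p,q] (with p < q) to q − p. For instance
  ∂[1,2] = [2] − [1].
As a 5×5 matrix over Z this has rank 4, with invariant factors (1,1,1,1).

Computing H_k = (kernel of ∂_k) / (image of ∂_{k+1}):

  H_1: rank ker ∂_1 − rank ∂_2 = (5 − 4) − 0 = 1, and there is no ∂_2, so H_1 = Z.

H_1 ≅ Z.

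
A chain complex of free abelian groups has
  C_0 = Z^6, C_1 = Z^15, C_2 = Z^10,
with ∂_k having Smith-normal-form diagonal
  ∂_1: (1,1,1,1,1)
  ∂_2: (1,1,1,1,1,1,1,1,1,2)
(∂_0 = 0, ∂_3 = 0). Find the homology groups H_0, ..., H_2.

H_0: b_0 = 6 − 0 − 5 = 1; torsion from ∂_1 factors > 1: none. So H_0 = Z.
H_1: b_1 = 15 − 5 − 10 = 0; torsion from ∂_2 factors > 1: [2]. So H_1 = Z/2Z.
H_2: b_2 = 10 − 10 − 0 = 0; torsion from ∂_3 factors > 1: none. So H_2 = 0.

H_0 = Z,  H_1 = Z/2Z,  H_2 = 0.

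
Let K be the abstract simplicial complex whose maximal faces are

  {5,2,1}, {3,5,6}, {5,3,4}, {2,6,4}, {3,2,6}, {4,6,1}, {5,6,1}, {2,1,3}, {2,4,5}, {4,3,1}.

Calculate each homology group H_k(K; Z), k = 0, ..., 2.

H_0 = Z,  H_1 = Z/2,  H_2 = 0.

K has 6 vertices, 15 edges, 10 triangles.
rank ∂_0 = 0, rank ∂_1 = 5 ⇒ b_0 = 6 − 0 − 5 = 1; all invariant factors of ∂_1 are 1 so no torsion. So H_0 = Z.
rank ∂_1 = 5, rank ∂_2 = 10 ⇒ b_1 = 15 − 5 − 10 = 0; ∂_2 has invariant factor(s) [2] giving torsion. So H_1 = Z/2.
rank ∂_2 = 10, rank ∂_3 = 0 ⇒ b_2 = 10 − 10 − 0 = 0. So H_2 = 0.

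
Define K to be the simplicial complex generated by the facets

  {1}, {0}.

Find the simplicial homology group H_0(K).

We work with the vertex ordering 0 < 1. The simplices of K, each written with vertices in increasing order, are:

  0-simplices (2): [0], [1]

Hence C_0 ≅ Z^2.

Reading off H_k = ker ∂_k / im ∂_{k+1}:

  H_0: rank C_0 − rank ∂_1 = 2 − 0 = 2, and there is no ∂_1, so H_0 ≅ Z^2.

(K is a triangulation of a set of 2 points.)

H_0 = Z^2.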